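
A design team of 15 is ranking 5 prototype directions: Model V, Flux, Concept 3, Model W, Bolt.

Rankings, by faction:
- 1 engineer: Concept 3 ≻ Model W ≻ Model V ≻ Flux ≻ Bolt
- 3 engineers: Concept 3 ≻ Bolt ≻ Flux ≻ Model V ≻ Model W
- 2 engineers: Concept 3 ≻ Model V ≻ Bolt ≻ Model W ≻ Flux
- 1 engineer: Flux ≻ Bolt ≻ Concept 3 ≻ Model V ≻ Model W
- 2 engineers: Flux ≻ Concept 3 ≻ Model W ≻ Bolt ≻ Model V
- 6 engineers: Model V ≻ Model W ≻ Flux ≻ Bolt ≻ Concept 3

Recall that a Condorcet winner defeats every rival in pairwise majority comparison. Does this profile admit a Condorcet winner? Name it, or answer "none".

none

Head-to-head results (15 engineers):
Model V–Flux: Model V 9–6.
Model V–Concept 3: Concept 3 9–6.
Model V vs Model W: Model V is ranked higher on 3+2+1+6 = 12 ballots, Model W on 3. Model V wins 12–3.
Model V vs Bolt: Model V, 9–6.
Flux vs Concept 3: Flux wins 9–6.
Flux vs Model W: Flux preferred on 3+1+2 = 6 ballots; Model W wins 9–6.
Flux vs Bolt: 10 to 5, Flux.
Concept 3 vs Model W: Concept 3 is ranked higher on 1+3+2+1+2 = 9 ballots, Model W on 6. Concept 3 wins 9–6.
Concept 3 vs Bolt: 1+3+2+2 = 8 for Concept 3, 7 for Bolt — Concept 3 by 8–7.
Model W–Bolt: Model W 9–6.
Each design drops at least one matchup (Model V loses to Concept 3; Flux loses to Model V; Concept 3 loses to Flux; Model W loses to Model V; Bolt loses to Model V); the cycle Model V → Flux → Concept 3 → Model V rules out a Condorcet winner.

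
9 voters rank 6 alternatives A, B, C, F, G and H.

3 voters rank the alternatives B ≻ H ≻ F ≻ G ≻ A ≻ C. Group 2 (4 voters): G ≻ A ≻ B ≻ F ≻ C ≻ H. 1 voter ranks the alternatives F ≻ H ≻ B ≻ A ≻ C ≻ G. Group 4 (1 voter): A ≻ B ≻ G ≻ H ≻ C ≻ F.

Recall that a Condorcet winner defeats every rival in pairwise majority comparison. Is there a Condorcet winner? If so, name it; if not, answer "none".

none

Head-to-head results (9 voters):
A–B: A 5–4.
A–C: A 9–0.
A vs F: A, 5–4.
A vs G: G wins 7–2.
A vs H: A wins 5–4.
B–C: B 9–0.
B vs F: B wins 8–1.
B–G: B 5–4.
B vs H: B wins 8–1.
C–F: F 8–1.
C vs G: G, 8–1.
C vs H: H wins 5–4.
F–G: G 5–4.
F vs H: F wins 5–4.
G vs H: G wins 5–4.
No alternative is unbeaten: A loses to G; B loses to A; C loses to A; F loses to A; G loses to B; H loses to A. In particular A beats B beats G beats A is a majority cycle — no Condorcet winner exists.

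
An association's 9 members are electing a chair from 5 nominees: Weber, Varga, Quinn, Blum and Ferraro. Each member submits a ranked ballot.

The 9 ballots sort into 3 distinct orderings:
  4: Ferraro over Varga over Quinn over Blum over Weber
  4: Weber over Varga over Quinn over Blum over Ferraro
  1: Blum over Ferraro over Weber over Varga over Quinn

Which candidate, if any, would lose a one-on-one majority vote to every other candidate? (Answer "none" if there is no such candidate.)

none

Pairwise majorities:
Weber vs Varga: Weber preferred on 4+1 = 5 ballots; Weber wins 5–4.
Weber–Quinn: Weber 5–4.
Weber vs Blum: 4 to 5, Blum.
Weber vs Ferraro: 4 for Weber, 5 for Ferraro — Ferraro by 5–4.
Varga vs Quinn: Varga, 9–0.
Varga vs Blum: Varga wins 8–1.
Varga vs Ferraro: Ferraro wins 5–4.
Quinn vs Blum: Quinn is ranked higher on 4+4 = 8 ballots, Blum on 1. Quinn wins 8–1.
Quinn–Ferraro: Ferraro 5–4.
Blum vs Ferraro: Blum wins 5–4.
Every candidate wins at least one matchup (Weber beats Varga; Varga beats Quinn; Quinn beats Blum; Blum beats Weber; Ferraro beats Weber), so there is no Condorcet loser.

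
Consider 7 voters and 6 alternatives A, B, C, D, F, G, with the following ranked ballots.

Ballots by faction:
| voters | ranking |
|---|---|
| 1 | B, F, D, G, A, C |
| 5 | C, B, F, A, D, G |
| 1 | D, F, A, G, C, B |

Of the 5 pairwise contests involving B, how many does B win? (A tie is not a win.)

B against each rival (7 voters):
B vs A: B, 6–1.
B–C: C 6–1.
B vs D: B is ranked higher on 1+5 = 6 ballots, D on 1. B wins 6–1.
B vs F: B is ranked higher on 1+5 = 6 ballots, F on 1. B wins 6–1.
B vs G: B wins 6–1.
B beats A, D, F, G; loses to C — 4 pairwise wins.

4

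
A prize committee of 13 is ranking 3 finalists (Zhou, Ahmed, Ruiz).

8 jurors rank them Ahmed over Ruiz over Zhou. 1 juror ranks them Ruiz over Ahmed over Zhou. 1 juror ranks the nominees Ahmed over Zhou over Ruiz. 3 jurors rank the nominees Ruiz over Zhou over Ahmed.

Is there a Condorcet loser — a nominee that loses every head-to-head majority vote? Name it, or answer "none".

Zhou

Pairwise majorities:
Zhou vs Ahmed: Zhou is ranked higher on 3 ballots, Ahmed on 10. Ahmed wins 10–3.
Zhou–Ruiz: Ruiz 12–1.
Ahmed vs Ruiz: Ahmed, 9–4.
Only Zhou has no wins; Zhou is the Condorcet loser.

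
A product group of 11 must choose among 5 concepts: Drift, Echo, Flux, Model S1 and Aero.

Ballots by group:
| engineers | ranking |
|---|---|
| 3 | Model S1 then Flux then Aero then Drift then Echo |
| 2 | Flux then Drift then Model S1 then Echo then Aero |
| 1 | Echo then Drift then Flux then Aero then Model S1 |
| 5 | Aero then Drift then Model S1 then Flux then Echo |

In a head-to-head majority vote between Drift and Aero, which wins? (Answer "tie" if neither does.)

Ballots ranking Drift above Aero: 2 + 1 = 3.
Ballots ranking Aero above Drift: 11 − 3 = 8.
Aero wins the head-to-head 8–3.

Aero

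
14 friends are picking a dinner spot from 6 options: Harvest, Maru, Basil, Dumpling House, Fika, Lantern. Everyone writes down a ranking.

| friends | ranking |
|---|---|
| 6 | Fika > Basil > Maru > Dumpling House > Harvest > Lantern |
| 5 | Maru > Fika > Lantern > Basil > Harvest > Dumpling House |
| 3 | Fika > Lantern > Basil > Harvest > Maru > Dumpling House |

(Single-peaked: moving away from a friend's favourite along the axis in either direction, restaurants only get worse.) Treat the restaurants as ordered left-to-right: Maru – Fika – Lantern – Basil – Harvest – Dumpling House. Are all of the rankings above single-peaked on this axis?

Axis positions: Maru=1, Fika=2, Lantern=3, Basil=4, Harvest=5, Dumpling House=6.
Type 1: ranking walks positions 2-4-1-6-5-3; Basil is ranked above Lantern even though Lantern lies between Basil and the peak Fika on the axis — preferences dip and rise again. Not single-peaked.
Type 2 (peak Maru at position 1): ranking walks positions 1-2-3-4-5-6, expanding outward from the peak — single-peaked.
Type 3 (peak Fika at position 2): ranking walks positions 2-3-4-5-1-6, expanding outward from the peak — single-peaked.
Type 1 violates single-peakedness, so the profile is not single-peaked on this axis.

no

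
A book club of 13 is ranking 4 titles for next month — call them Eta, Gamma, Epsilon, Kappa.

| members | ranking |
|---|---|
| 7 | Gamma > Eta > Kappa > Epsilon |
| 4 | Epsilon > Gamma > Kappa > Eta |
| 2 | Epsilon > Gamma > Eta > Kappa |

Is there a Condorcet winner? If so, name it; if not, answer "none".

Gamma

Check each pair by majority over 13 ballots:
Eta vs Gamma: Eta preferred on 0 ballots; Gamma wins 13–0.
Eta vs Epsilon: Eta is ranked higher on 7 ballots, Epsilon on 6. Eta wins 7–6.
Eta vs Kappa: Eta wins 9–4.
Gamma vs Epsilon: 7 to 6, Gamma.
Gamma vs Kappa: Gamma wins 13–0.
Epsilon vs Kappa: 6 to 7, Kappa.
Only Gamma has no losses; Gamma is the Condorcet winner.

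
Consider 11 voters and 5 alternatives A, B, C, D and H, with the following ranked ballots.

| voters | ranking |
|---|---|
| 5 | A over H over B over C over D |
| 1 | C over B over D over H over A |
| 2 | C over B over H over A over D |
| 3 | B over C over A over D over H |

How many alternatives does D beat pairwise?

0

D against each rival (11 voters):
D vs A: 1 for D, 10 for A — A by 10–1.
D vs B: 0 for D, 11 for B — B by 11–0.
D vs C: D is ranked higher on 0 ballots, C on 11. C wins 11–0.
D vs H: H, 7–4.
D beats no one; loses to A, B, C, H — 0 pairwise wins.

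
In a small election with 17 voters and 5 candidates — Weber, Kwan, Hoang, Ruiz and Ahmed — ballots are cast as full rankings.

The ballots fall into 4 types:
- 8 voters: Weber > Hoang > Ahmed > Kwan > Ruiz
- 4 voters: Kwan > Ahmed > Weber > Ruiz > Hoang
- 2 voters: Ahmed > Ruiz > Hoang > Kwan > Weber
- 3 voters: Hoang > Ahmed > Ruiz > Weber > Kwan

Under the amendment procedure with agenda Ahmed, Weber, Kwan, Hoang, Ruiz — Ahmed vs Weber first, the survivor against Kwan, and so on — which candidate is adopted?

Round 1: Ahmed vs Weber — 9–8, Ahmed advances.
Round 2: Ahmed vs Kwan — 13–4, Ahmed advances.
Round 3: Ahmed vs Hoang — 6–11, Hoang advances.
Round 4: Hoang vs Ruiz — 11–6, Hoang advances.
The agenda winner is Hoang.

Hoang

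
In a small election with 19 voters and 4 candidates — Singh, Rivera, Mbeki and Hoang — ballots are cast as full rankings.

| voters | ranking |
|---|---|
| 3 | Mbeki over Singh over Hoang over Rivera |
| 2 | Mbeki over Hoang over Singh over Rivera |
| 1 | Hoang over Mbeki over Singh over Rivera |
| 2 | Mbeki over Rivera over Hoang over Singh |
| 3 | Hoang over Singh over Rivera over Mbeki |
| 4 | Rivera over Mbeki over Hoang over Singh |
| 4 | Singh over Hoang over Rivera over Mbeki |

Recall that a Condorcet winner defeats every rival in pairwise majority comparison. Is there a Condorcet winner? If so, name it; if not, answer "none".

none

Head-to-head results (19 voters):
Singh–Rivera: Singh 13–6.
Singh–Mbeki: Mbeki 12–7.
Singh–Hoang: Hoang 12–7.
Rivera vs Mbeki: 11 to 8, Rivera.
Rivera vs Hoang: Hoang, 13–6.
Mbeki vs Hoang: Mbeki wins 11–8.
Each candidate drops at least one matchup (Singh loses to Mbeki; Rivera loses to Singh; Mbeki loses to Rivera; Hoang loses to Mbeki); the cycle Singh → Rivera → Mbeki → Singh rules out a Condorcet winner.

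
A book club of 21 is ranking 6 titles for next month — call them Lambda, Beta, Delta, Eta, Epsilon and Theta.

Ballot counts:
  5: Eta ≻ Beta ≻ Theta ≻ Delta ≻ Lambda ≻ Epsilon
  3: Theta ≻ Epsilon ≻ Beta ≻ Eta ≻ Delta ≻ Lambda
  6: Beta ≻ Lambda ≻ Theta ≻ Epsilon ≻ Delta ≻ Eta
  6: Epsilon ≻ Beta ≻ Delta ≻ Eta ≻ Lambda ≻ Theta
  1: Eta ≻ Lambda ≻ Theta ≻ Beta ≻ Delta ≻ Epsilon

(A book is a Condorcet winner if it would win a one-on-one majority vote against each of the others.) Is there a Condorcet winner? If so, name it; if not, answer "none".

Beta

Check each pair by majority over 21 ballots:
Lambda vs Beta: Beta, 20–1.
Lambda vs Delta: Delta, 14–7.
Lambda vs Eta: Eta wins 15–6.
Lambda vs Epsilon: Lambda wins 12–9.
Lambda vs Theta: Lambda is ranked higher on 6+6+1 = 13 ballots, Theta on 8. Lambda wins 13–8.
Beta vs Delta: Beta preferred on 5+3+6+6+1 = 21 ballots; Beta wins 21–0.
Beta vs Eta: Beta, 15–6.
Beta vs Epsilon: 5+6+1 = 12 for Beta, 9 for Epsilon — Beta by 12–9.
Beta vs Theta: Beta is ranked higher on 5+6+6 = 17 ballots, Theta on 4. Beta wins 17–4.
Delta vs Eta: Delta is ranked higher on 6+6 = 12 ballots, Eta on 9. Delta wins 12–9.
Delta vs Epsilon: Epsilon wins 15–6.
Delta vs Theta: 6 for Delta, 15 for Theta — Theta by 15–6.
Eta vs Epsilon: 6 to 15, Epsilon.
Eta–Theta: Eta 12–9.
Epsilon vs Theta: 6 to 15, Theta.
Beta defeats every rival head-to-head and is the Condorcet winner.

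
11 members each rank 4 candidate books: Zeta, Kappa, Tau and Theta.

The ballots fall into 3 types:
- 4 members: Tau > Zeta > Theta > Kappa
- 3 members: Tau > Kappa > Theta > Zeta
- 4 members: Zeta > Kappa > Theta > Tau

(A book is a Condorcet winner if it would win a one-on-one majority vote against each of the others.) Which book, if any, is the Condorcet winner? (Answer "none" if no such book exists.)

Pairwise majorities:
Zeta vs Kappa: Zeta, 8–3.
Zeta vs Tau: Tau, 7–4.
Zeta–Theta: Zeta 8–3.
Kappa vs Tau: Tau wins 7–4.
Kappa–Theta: Kappa 7–4.
Tau–Theta: Tau 7–4.
Tau beats each of Zeta, Kappa, Theta — Tau is the Condorcet winner.

Tau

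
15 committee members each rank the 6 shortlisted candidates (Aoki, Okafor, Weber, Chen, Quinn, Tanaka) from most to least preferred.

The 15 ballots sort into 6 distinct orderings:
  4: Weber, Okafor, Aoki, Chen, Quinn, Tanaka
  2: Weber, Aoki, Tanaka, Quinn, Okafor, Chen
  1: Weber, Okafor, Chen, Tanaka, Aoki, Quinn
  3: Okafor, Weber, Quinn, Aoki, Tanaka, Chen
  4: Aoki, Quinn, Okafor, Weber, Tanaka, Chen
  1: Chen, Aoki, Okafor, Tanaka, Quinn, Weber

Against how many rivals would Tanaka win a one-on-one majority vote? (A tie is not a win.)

Tanaka against each rival (15 committee members):
Tanaka vs Aoki: 1 to 14, Aoki.
Tanaka vs Okafor: Okafor, 13–2.
Tanaka vs Weber: Weber wins 14–1.
Tanaka vs Chen: 9 to 6, Tanaka.
Tanaka vs Quinn: Quinn wins 11–4.
Tanaka beats Chen; loses to Aoki, Okafor, Weber, Quinn — 1 pairwise win.

1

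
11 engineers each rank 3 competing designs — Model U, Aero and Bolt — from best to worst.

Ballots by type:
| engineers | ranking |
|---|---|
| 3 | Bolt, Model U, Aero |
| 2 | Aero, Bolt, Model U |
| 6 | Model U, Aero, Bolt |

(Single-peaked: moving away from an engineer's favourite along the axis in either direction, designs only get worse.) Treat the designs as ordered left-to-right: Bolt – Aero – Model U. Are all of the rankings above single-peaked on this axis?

no

Axis positions: Bolt=1, Aero=2, Model U=3.
Type 1: ranking walks positions 1-3-2; Model U is ranked above Aero even though Aero lies between Model U and the peak Bolt on the axis — preferences dip and rise again. Not single-peaked.
Type 2 (peak Aero at position 2): ranking walks positions 2-1-3, expanding outward from the peak — single-peaked.
Type 3 (peak Model U at position 3): ranking walks positions 3-2-1, expanding outward from the peak — single-peaked.
Type 1 violates single-peakedness, so the profile is not single-peaked on this axis.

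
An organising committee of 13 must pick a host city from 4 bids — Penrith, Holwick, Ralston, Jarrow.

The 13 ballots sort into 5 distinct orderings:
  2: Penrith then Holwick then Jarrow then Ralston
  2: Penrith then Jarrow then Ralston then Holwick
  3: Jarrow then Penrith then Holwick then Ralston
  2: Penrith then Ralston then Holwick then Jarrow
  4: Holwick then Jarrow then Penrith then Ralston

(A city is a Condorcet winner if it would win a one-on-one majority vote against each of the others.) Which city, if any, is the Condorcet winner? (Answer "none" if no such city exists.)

Pairwise majorities:
Penrith vs Holwick: Penrith wins 9–4.
Penrith–Ralston: Penrith 13–0.
Penrith vs Jarrow: Penrith preferred on 2+2+2 = 6 ballots; Jarrow wins 7–6.
Holwick vs Ralston: Holwick wins 9–4.
Holwick vs Jarrow: 8 to 5, Holwick.
Ralston vs Jarrow: Jarrow, 11–2.
No city is unbeaten: Penrith loses to Jarrow; Holwick loses to Penrith; Ralston loses to Penrith; Jarrow loses to Holwick. In particular Penrith → Holwick → Jarrow → Penrith is a majority cycle — no Condorcet winner exists.

none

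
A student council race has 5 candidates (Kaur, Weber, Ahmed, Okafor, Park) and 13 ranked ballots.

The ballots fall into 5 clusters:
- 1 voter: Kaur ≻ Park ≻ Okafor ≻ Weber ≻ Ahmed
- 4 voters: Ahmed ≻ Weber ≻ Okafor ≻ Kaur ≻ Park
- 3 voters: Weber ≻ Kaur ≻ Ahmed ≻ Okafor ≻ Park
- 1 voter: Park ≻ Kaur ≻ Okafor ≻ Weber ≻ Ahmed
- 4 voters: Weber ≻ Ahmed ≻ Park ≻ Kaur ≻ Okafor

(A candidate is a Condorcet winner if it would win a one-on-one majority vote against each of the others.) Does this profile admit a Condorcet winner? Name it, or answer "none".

Weber

Head-to-head results (13 voters):
Kaur vs Weber: Weber, 11–2.
Kaur–Ahmed: Ahmed 8–5.
Kaur vs Okafor: Kaur, 9–4.
Kaur–Park: Kaur 8–5.
Weber vs Ahmed: Weber wins 9–4.
Weber vs Okafor: Weber, 11–2.
Weber vs Park: Weber, 11–2.
Ahmed vs Okafor: Ahmed, 11–2.
Ahmed vs Park: Ahmed wins 11–2.
Okafor vs Park: Okafor, 7–6.
Only Weber has no losses; Weber is the Condorcet winner.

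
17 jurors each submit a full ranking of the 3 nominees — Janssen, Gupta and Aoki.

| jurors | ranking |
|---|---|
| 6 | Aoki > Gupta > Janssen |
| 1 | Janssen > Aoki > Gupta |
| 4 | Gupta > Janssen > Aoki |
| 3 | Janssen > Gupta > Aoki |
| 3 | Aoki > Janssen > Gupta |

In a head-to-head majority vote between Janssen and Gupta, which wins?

Ballots ranking Janssen above Gupta: 1 + 3 + 3 = 7.
Ballots ranking Gupta above Janssen: 17 − 7 = 10.
Gupta wins the head-to-head 10–7.

Gupta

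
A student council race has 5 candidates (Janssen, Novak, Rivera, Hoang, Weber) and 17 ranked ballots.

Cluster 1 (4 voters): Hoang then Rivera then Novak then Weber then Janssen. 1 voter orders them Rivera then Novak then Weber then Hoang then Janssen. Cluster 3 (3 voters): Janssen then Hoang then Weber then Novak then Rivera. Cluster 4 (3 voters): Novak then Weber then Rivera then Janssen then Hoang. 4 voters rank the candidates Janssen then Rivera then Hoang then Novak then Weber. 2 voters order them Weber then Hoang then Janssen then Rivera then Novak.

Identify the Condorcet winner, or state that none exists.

Pairwise majorities:
Janssen vs Novak: 9 to 8, Janssen.
Janssen vs Rivera: 9 to 8, Janssen.
Janssen vs Hoang: 10 to 7, Janssen.
Janssen vs Weber: Janssen preferred on 3+4 = 7 ballots; Weber wins 10–7.
Novak vs Rivera: Novak preferred on 3+3 = 6 ballots; Rivera wins 11–6.
Novak vs Hoang: Novak preferred on 1+3 = 4 ballots; Hoang wins 13–4.
Novak vs Weber: 12 to 5, Novak.
Rivera vs Hoang: Rivera is ranked higher on 1+3+4 = 8 ballots, Hoang on 9. Hoang wins 9–8.
Rivera vs Weber: Rivera is ranked higher on 4+1+4 = 9 ballots, Weber on 8. Rivera wins 9–8.
Hoang vs Weber: 4+3+4 = 11 for Hoang, 6 for Weber — Hoang by 11–6.
No candidate is unbeaten: Janssen loses to Weber; Novak loses to Janssen; Rivera loses to Janssen; Hoang loses to Janssen; Weber loses to Novak. In particular Janssen → Novak → Weber → Janssen is a majority cycle — no Condorcet winner exists.

none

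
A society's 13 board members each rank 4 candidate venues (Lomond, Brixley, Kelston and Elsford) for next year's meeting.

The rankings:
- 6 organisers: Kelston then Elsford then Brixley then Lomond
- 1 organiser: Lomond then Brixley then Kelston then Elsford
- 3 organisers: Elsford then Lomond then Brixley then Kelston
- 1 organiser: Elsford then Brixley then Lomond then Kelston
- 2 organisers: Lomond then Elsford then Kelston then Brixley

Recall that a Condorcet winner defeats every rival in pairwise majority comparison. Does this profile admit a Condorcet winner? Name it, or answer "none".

Pairwise majorities:
Lomond vs Brixley: 6 to 7, Brixley.
Lomond vs Kelston: Lomond preferred on 1+3+1+2 = 7 ballots; Lomond wins 7–6.
Lomond vs Elsford: Lomond preferred on 1+2 = 3 ballots; Elsford wins 10–3.
Brixley vs Kelston: 1+3+1 = 5 for Brixley, 8 for Kelston — Kelston by 8–5.
Brixley vs Elsford: 1 for Brixley, 12 for Elsford — Elsford by 12–1.
Kelston vs Elsford: 6+1 = 7 for Kelston, 6 for Elsford — Kelston by 7–6.
Each city drops at least one matchup (Lomond loses to Brixley; Brixley loses to Kelston; Kelston loses to Lomond; Elsford loses to Kelston); the cycle Lomond > Kelston > Brixley > Lomond rules out a Condorcet winner.

none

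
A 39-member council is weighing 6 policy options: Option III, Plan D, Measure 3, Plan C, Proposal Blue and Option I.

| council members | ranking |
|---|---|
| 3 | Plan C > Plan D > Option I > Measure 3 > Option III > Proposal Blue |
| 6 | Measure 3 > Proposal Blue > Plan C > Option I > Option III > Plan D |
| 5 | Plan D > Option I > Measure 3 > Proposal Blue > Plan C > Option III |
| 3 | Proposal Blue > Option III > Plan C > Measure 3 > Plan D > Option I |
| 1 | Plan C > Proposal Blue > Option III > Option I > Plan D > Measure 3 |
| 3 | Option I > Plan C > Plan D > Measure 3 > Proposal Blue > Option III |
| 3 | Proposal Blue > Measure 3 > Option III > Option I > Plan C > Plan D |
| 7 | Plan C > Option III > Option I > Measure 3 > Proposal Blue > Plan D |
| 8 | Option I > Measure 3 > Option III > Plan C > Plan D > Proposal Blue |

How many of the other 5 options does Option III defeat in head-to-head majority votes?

1

Option III against each rival (39 council members):
Option III–Plan D: Option III 28–11.
Option III vs Measure 3: Option III preferred on 3+1+7 = 11 ballots; Measure 3 wins 28–11.
Option III vs Plan C: 3+3+8 = 14 for Option III, 25 for Plan C — Plan C by 25–14.
Option III–Proposal Blue: Proposal Blue 21–18.
Option III–Option I: Option I 25–14.
Option III beats Plan D; loses to Measure 3, Plan C, Proposal Blue, Option I — 1 pairwise win.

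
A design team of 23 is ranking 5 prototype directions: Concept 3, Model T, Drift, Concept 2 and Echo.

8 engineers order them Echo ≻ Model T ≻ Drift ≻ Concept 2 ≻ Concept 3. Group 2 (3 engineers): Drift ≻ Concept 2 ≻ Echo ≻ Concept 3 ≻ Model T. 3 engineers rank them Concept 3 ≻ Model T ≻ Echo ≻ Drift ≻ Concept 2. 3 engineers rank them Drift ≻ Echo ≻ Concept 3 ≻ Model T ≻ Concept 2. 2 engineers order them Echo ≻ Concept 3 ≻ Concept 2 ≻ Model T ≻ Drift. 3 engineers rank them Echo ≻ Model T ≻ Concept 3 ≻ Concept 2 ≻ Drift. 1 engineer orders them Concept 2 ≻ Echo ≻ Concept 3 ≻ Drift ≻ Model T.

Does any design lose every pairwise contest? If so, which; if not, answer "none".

none

Pairwise majorities:
Concept 3 vs Model T: 3+3+3+2+1 = 12 for Concept 3, 11 for Model T — Concept 3 by 12–11.
Concept 3 vs Drift: 9 to 14, Drift.
Concept 3 vs Concept 2: Concept 2, 12–11.
Concept 3 vs Echo: 3 for Concept 3, 20 for Echo — Echo by 20–3.
Model T vs Drift: Model T is ranked higher on 8+3+2+3 = 16 ballots, Drift on 7. Model T wins 16–7.
Model T vs Concept 2: Model T preferred on 8+3+3+3 = 17 ballots; Model T wins 17–6.
Model T–Echo: Echo 20–3.
Drift vs Concept 2: Drift wins 17–6.
Drift vs Echo: 6 to 17, Echo.
Concept 2–Echo: Echo 19–4.
Every design wins at least one matchup (Concept 3 beats Model T; Model T beats Drift; Drift beats Concept 3; Concept 2 beats Concept 3; Echo beats Concept 3), so there is no Condorcet loser.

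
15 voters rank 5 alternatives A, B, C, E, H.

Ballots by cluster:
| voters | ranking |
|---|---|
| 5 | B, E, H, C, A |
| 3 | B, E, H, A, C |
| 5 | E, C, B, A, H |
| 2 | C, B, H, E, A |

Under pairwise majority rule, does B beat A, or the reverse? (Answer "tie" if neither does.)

B

Ballots ranking B above A: 5 + 3 + 5 + 2 = 15.
Ballots ranking A above B: 15 − 15 = 0.
B wins the head-to-head 15–0.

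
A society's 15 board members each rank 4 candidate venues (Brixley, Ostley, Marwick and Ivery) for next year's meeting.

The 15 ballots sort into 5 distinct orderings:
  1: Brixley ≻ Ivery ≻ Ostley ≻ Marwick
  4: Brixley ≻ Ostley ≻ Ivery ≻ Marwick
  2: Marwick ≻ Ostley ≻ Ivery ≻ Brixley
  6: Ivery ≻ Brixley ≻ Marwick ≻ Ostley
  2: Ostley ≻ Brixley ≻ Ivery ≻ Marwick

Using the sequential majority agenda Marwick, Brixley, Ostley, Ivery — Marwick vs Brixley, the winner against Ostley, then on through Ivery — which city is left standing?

Round 1: Marwick vs Brixley — 2–13, Brixley advances.
Round 2: Brixley vs Ostley — 11–4, Brixley advances.
Round 3: Brixley vs Ivery — 7–8, Ivery advances.
The agenda winner is Ivery.

Ivery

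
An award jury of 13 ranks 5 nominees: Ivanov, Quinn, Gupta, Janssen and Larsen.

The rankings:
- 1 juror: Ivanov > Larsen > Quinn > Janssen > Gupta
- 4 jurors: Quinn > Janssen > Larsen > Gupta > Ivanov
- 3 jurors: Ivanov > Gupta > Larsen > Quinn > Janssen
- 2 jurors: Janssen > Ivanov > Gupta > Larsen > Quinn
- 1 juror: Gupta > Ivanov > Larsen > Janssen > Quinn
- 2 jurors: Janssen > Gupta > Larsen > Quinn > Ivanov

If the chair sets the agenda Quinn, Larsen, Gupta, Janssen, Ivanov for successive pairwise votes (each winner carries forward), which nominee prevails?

Round 1: Quinn vs Larsen — 4–9, Larsen advances.
Round 2: Larsen vs Gupta — 5–8, Gupta advances.
Round 3: Gupta vs Janssen — 4–9, Janssen advances.
Round 4: Janssen vs Ivanov — 8–5, Janssen advances.
Janssen survives the agenda.

Janssen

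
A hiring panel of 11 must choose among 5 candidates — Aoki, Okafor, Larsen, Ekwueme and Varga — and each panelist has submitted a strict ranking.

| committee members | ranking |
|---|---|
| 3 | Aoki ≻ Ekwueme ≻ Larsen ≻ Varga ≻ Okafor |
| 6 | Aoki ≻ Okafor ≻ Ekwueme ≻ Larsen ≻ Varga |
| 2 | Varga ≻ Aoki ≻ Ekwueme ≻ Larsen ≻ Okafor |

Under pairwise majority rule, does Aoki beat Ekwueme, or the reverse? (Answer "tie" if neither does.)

Aoki

Ballots ranking Aoki above Ekwueme: 3 + 6 + 2 = 11.
Ballots ranking Ekwueme above Aoki: 11 − 11 = 0.
Aoki wins the head-to-head 11–0.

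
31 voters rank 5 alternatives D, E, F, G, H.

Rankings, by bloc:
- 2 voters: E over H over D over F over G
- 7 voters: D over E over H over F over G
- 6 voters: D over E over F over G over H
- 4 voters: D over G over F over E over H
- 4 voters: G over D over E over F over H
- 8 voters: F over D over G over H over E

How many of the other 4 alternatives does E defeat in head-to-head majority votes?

E against each rival (31 voters):
E vs D: D, 29–2.
E vs F: 2+7+6+4 = 19 for E, 12 for F — E by 19–12.
E vs G: G wins 16–15.
E–H: E 23–8.
E beats F, H; loses to D, G — 2 pairwise wins.

2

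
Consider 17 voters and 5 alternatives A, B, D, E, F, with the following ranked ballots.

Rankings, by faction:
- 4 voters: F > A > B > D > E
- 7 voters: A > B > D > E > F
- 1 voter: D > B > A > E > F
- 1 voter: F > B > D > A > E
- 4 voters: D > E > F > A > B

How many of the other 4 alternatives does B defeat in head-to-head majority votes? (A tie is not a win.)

2

B against each rival (17 voters):
B–A: A 15–2.
B vs D: B wins 12–5.
B–E: B 13–4.
B vs F: 8 to 9, F.
B beats D, E; loses to A, F — 2 pairwise wins.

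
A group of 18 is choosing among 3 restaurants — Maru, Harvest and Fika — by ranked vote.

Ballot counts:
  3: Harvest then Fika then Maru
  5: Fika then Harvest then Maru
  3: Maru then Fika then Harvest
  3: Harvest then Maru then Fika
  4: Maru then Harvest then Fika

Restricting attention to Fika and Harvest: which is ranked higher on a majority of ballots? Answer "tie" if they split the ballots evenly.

Ballots ranking Fika above Harvest: 5 + 3 = 8.
Ballots ranking Harvest above Fika: 18 − 8 = 10.
Harvest wins the head-to-head 10–8.

Harvest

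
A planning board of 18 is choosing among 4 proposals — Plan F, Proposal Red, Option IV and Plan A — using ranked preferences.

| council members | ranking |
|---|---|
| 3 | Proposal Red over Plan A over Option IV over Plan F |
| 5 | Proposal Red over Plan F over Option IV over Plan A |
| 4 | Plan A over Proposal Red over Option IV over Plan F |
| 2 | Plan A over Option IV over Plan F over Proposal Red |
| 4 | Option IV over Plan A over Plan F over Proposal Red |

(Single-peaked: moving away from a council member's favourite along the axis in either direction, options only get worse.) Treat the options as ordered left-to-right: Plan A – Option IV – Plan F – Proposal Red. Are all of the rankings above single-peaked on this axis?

Axis positions: Plan A=1, Option IV=2, Plan F=3, Proposal Red=4.
Cluster 1: ranking walks positions 4-1-2-3; Plan A is ranked above Plan F even though Plan F lies between Plan A and the peak Proposal Red on the axis — preferences dip and rise again. Not single-peaked.
Cluster 2 (peak Proposal Red at position 4): ranking walks positions 4-3-2-1, expanding outward from the peak — single-peaked.
Cluster 3: ranking walks positions 1-4-2-3; Proposal Red is ranked above Option IV even though Option IV lies between Proposal Red and the peak Plan A on the axis — preferences dip and rise again. Not single-peaked.
Cluster 4 (peak Plan A at position 1): ranking walks positions 1-2-3-4, expanding outward from the peak — single-peaked.
Cluster 5 (peak Option IV at position 2): ranking walks positions 2-1-3-4, expanding outward from the peak — single-peaked.
Cluster 1 violates single-peakedness, so the profile is not single-peaked on this axis.

no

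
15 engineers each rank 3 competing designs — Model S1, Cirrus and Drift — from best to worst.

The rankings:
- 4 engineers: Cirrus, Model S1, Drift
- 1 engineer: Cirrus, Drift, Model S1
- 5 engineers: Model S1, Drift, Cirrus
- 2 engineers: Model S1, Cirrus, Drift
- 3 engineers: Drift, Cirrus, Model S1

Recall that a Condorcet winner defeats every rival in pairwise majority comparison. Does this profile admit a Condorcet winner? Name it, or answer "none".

none

Check each pair by majority over 15 ballots:
Model S1 vs Cirrus: Model S1 preferred on 5+2 = 7 ballots; Cirrus wins 8–7.
Model S1 vs Drift: Model S1 is ranked higher on 4+5+2 = 11 ballots, Drift on 4. Model S1 wins 11–4.
Cirrus vs Drift: 7 to 8, Drift.
Every design loses at least once (Model S1 loses to Cirrus; Cirrus loses to Drift; Drift loses to Model S1). The majority relation contains the cycle Model S1 → Drift → Cirrus → Model S1, so there is no Condorcet winner.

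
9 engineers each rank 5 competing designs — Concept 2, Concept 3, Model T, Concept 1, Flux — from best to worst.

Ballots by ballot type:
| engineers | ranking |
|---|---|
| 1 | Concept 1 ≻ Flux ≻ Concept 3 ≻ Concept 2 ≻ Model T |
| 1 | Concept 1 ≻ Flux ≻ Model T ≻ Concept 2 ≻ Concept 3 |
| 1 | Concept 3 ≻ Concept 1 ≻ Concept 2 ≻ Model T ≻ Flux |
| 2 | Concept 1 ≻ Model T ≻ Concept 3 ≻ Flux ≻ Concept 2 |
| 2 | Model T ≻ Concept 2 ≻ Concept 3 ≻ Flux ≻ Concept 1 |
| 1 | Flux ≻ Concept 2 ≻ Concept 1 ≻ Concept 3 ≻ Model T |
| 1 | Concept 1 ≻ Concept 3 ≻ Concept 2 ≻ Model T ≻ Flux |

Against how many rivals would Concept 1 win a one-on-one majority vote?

Concept 1 against each rival (9 engineers):
Concept 1–Concept 2: Concept 1 6–3.
Concept 1 vs Concept 3: Concept 1 wins 6–3.
Concept 1 vs Model T: Concept 1 preferred on 1+1+1+2+1+1 = 7 ballots; Concept 1 wins 7–2.
Concept 1 vs Flux: 6 to 3, Concept 1.
Concept 1 beats Concept 2, Concept 3, Model T, Flux — 4 pairwise wins.

4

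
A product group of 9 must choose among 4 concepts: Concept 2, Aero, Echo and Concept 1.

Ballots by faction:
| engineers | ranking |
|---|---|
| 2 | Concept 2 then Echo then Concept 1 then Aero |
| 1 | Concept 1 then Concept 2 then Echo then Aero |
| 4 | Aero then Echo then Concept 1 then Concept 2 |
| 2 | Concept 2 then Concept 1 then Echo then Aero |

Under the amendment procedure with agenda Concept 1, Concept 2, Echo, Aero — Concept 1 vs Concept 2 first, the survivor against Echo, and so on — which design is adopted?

Round 1: Concept 1 vs Concept 2 — 5–4, Concept 1 advances.
Round 2: Concept 1 vs Echo — 3–6, Echo advances.
Round 3: Echo vs Aero — 5–4, Echo advances.
Echo survives the agenda.

Echo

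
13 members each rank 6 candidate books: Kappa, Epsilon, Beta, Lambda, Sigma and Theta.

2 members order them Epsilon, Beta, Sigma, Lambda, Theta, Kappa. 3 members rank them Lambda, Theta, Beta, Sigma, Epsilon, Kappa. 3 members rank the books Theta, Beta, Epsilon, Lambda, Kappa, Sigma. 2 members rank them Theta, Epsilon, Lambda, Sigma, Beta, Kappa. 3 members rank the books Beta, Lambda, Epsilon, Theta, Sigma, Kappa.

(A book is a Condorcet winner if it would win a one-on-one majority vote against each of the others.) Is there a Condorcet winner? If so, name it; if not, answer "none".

Head-to-head results (13 members):
Kappa vs Epsilon: 0 to 13, Epsilon.
Kappa vs Beta: Kappa is ranked higher on 0 ballots, Beta on 13. Beta wins 13–0.
Kappa vs Lambda: Kappa preferred on 0 ballots; Lambda wins 13–0.
Kappa vs Sigma: Kappa is ranked higher on 3 ballots, Sigma on 10. Sigma wins 10–3.
Kappa vs Theta: Kappa is ranked higher on 0 ballots, Theta on 13. Theta wins 13–0.
Epsilon vs Beta: Epsilon preferred on 2+2 = 4 ballots; Beta wins 9–4.
Epsilon vs Lambda: 2+3+2 = 7 for Epsilon, 6 for Lambda — Epsilon by 7–6.
Epsilon vs Sigma: Epsilon preferred on 2+3+2+3 = 10 ballots; Epsilon wins 10–3.
Epsilon vs Theta: Epsilon preferred on 2+3 = 5 ballots; Theta wins 8–5.
Beta vs Lambda: 8 to 5, Beta.
Beta vs Sigma: 2+3+3+3 = 11 for Beta, 2 for Sigma — Beta by 11–2.
Beta vs Theta: 2+3 = 5 for Beta, 8 for Theta — Theta by 8–5.
Lambda vs Sigma: 11 to 2, Lambda.
Lambda vs Theta: Lambda is ranked higher on 2+3+3 = 8 ballots, Theta on 5. Lambda wins 8–5.
Sigma vs Theta: Sigma preferred on 2 ballots; Theta wins 11–2.
Every book loses at least once (Kappa loses to Epsilon; Epsilon loses to Beta; Beta loses to Theta; Lambda loses to Epsilon; Sigma loses to Epsilon; Theta loses to Lambda). The majority relation contains the cycle Epsilon beats Lambda beats Theta beats Epsilon, so there is no Condorcet winner.

none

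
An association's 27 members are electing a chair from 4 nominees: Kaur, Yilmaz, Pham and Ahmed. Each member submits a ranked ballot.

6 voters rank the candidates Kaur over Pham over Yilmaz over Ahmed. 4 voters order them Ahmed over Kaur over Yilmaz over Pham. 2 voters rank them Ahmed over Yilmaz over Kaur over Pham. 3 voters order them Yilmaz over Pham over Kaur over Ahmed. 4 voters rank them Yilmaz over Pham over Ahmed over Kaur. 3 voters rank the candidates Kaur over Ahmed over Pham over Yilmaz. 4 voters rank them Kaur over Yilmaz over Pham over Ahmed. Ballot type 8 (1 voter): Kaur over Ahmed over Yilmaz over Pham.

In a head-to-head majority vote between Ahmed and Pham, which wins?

Ballots ranking Ahmed above Pham: 4 + 2 + 3 + 1 = 10.
Ballots ranking Pham above Ahmed: 27 − 10 = 17.
Pham wins the head-to-head 17–10.

Pham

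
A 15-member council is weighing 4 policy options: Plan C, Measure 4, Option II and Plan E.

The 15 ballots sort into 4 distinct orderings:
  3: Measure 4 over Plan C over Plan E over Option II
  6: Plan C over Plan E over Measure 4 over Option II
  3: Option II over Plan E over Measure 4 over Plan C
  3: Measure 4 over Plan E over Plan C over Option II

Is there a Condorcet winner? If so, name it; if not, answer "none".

Pairwise majorities:
Plan C vs Measure 4: 6 for Plan C, 9 for Measure 4 — Measure 4 by 9–6.
Plan C vs Option II: Plan C is ranked higher on 3+6+3 = 12 ballots, Option II on 3. Plan C wins 12–3.
Plan C vs Plan E: Plan C preferred on 3+6 = 9 ballots; Plan C wins 9–6.
Measure 4 vs Option II: Measure 4 is ranked higher on 3+6+3 = 12 ballots, Option II on 3. Measure 4 wins 12–3.
Measure 4 vs Plan E: Plan E wins 9–6.
Option II–Plan E: Plan E 12–3.
Each option drops at least one matchup (Plan C loses to Measure 4; Measure 4 loses to Plan E; Option II loses to Plan C; Plan E loses to Plan C); the cycle Plan C beats Plan E beats Measure 4 beats Plan C rules out a Condorcet winner.

none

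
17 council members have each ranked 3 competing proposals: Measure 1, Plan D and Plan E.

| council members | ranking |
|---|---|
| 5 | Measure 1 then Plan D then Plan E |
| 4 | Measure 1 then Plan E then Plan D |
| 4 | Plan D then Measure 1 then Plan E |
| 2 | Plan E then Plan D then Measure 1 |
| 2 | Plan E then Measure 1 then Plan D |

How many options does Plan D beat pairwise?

1

Plan D against each rival (17 council members):
Plan D–Measure 1: Measure 1 11–6.
Plan D vs Plan E: Plan D preferred on 5+4 = 9 ballots; Plan D wins 9–8.
Plan D beats Plan E; loses to Measure 1 — 1 pairwise win.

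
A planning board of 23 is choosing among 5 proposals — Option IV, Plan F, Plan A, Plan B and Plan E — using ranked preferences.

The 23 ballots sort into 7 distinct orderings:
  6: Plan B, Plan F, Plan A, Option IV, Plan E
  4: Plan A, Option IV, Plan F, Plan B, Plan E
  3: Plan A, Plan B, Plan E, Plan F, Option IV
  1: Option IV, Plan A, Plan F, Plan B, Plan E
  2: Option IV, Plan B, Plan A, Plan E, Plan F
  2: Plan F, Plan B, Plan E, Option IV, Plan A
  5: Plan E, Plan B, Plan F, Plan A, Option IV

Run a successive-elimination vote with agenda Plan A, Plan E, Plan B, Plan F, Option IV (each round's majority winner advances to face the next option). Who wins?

Round 1: Plan A vs Plan E — 16–7, Plan A advances.
Round 2: Plan A vs Plan B — 8–15, Plan B advances.
Round 3: Plan B vs Plan F — 16–7, Plan B advances.
Round 4: Plan B vs Option IV — 16–7, Plan B advances.
Plan B survives the agenda.

Plan B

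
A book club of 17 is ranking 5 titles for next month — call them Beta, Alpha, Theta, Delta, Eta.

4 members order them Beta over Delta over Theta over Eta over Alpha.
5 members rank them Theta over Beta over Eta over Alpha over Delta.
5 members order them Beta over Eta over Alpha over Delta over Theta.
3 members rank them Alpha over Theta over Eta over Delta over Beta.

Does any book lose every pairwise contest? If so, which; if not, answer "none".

none

Head-to-head results (17 members):
Beta vs Alpha: Beta, 14–3.
Beta–Theta: Beta 9–8.
Beta vs Delta: 4+5+5 = 14 for Beta, 3 for Delta — Beta by 14–3.
Beta–Eta: Beta 14–3.
Alpha vs Theta: Alpha preferred on 5+3 = 8 ballots; Theta wins 9–8.
Alpha–Delta: Alpha 13–4.
Alpha vs Eta: Alpha is ranked higher on 3 ballots, Eta on 14. Eta wins 14–3.
Theta–Delta: Delta 9–8.
Theta vs Eta: Theta is ranked higher on 4+5+3 = 12 ballots, Eta on 5. Theta wins 12–5.
Delta vs Eta: Delta preferred on 4 ballots; Eta wins 13–4.
Every book wins at least one matchup (Beta beats Alpha; Alpha beats Delta; Theta beats Alpha; Delta beats Theta; Eta beats Alpha), so there is no Condorcet loser.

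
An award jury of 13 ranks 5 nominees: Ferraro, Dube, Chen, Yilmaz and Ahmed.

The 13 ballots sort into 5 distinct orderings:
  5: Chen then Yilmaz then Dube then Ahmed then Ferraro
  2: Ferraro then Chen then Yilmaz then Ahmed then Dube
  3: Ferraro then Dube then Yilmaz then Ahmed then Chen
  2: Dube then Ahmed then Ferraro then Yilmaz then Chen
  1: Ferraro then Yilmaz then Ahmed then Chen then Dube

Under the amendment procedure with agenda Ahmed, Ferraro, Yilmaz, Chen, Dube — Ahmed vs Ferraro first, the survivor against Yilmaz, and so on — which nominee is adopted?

Chen

Round 1: Ahmed vs Ferraro — 7–6, Ahmed advances.
Round 2: Ahmed vs Yilmaz — 2–11, Yilmaz advances.
Round 3: Yilmaz vs Chen — 6–7, Chen advances.
Round 4: Chen vs Dube — 8–5, Chen advances.
The agenda winner is Chen.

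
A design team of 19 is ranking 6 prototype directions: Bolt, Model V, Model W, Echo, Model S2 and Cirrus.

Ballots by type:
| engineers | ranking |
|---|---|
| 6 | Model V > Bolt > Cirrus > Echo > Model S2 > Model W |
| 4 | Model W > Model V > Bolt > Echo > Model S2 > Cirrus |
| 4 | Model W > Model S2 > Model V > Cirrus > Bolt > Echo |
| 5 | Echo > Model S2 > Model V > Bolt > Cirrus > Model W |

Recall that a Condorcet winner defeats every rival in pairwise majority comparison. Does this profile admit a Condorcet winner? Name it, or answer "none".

Model V

Pairwise majorities:
Bolt vs Model V: Model V wins 19–0.
Bolt vs Model W: Bolt preferred on 6+5 = 11 ballots; Bolt wins 11–8.
Bolt vs Echo: Bolt, 14–5.
Bolt vs Model S2: 10 to 9, Bolt.
Bolt vs Cirrus: Bolt preferred on 6+4+5 = 15 ballots; Bolt wins 15–4.
Model V vs Model W: Model V wins 11–8.
Model V vs Echo: Model V wins 14–5.
Model V vs Model S2: Model V, 10–9.
Model V vs Cirrus: Model V preferred on 6+4+4+5 = 19 ballots; Model V wins 19–0.
Model W vs Echo: Echo wins 11–8.
Model W vs Model S2: Model S2, 11–8.
Model W vs Cirrus: Model W is ranked higher on 4+4 = 8 ballots, Cirrus on 11. Cirrus wins 11–8.
Echo vs Model S2: Echo wins 15–4.
Echo vs Cirrus: Echo is ranked higher on 4+5 = 9 ballots, Cirrus on 10. Cirrus wins 10–9.
Model S2 vs Cirrus: Model S2, 13–6.
Only Model V has no losses; Model V is the Condorcet winner.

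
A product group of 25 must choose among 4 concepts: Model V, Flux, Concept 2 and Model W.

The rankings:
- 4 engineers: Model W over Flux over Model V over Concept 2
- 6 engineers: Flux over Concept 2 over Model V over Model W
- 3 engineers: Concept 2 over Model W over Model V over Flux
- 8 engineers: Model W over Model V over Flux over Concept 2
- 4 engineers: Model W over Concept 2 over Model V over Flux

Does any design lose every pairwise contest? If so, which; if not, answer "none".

Pairwise majorities:
Model V vs Flux: Model V preferred on 3+8+4 = 15 ballots; Model V wins 15–10.
Model V vs Concept 2: Model V preferred on 4+8 = 12 ballots; Concept 2 wins 13–12.
Model V vs Model W: 6 to 19, Model W.
Flux vs Concept 2: Flux wins 18–7.
Flux vs Model W: Flux preferred on 6 ballots; Model W wins 19–6.
Concept 2 vs Model W: 6+3 = 9 for Concept 2, 16 for Model W — Model W by 16–9.
No design is winless: Model V beats Flux; Flux beats Concept 2; Concept 2 beats Model V; Model W beats Model V. There is no Condorcet loser.

none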